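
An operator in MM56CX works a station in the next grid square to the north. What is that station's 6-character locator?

Latitude subsquare x = 23; +1 → 24, wraps to 0 = a, carry into square.
Latitude square 6; +1 → 7.
The longitude characters are unchanged.

MM57ca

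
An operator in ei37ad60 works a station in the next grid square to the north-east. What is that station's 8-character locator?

EI37ad71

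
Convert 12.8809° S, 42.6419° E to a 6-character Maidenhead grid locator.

Offset from 180°W / 90°S: lon 222.6419°, lat 77.1191°.
Field: 222.6419/20 → 11 → L, 77.1191/10 → 7 → H; chars LH.
Square: 2.6419/2 → 1, 7.1191/1 → 7; chars 17.
Subsquare: 0.6419/0.0833333 → 7 → h, 0.1191/0.0416667 → 2 → c; chars hc.

LH17hc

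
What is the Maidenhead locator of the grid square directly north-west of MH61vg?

Longitude subsquare v = 21; −1 → 20 = u.
Latitude subsquare g = 6; +1 → 7 = h.

MH61uh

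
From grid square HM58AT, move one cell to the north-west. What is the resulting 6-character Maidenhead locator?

HM48xu

Longitude subsquare a = 0; −1 → -1, wraps to 23 = x, carry into square.
Longitude square 5; −1 → 4.
Latitude subsquare t = 19; +1 → 20 = u.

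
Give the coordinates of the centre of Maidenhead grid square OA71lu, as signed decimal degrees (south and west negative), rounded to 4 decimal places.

-88.1458, 114.9583

Field O=14, A=0: +14·20° lon, +0·10° lat → SW at lon 100°, lat -90°.
Square 7, 1: +7·2° lon, +1·1° lat → SW at lon 114°, lat -89°.
Subsquare l=11, u=20: +11·0.0833333° lon, +20·0.0416667° lat → SW at lon 114.917°, lat -88.1667°.
Cell spans 0.0833333° lon × 0.0416667° lat. Centre is SW corner plus half of each.
latitude -88.1458, longitude 114.9583.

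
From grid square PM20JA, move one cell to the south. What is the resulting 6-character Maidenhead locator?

Latitude subsquare a = 0; −1 → -1, wraps to 23 = x, carry into square.
Latitude square 0; −1 → -1, wraps to 9, carry into field.
Latitude field M = 12; −1 → 11 = L.
The longitude characters are unchanged.

PL29jx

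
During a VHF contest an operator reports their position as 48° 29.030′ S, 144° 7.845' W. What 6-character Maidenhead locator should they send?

BE71wm

Shift to the Maidenhead origin (180°W, 90°S): lon 35.8692, lat 41.5162.
Field: lon ⌊35.8692/20⌋ = 1 → B; lat ⌊41.5162/10⌋ = 4 → E.
Square: lon ⌊15.8692/2⌋ = 7; lat ⌊1.5162/1⌋ = 1.
Subsquare: lon ⌊1.8692/0.0833333⌋ = 22 → w; lat ⌊0.5162/0.0416667⌋ = 12 → m.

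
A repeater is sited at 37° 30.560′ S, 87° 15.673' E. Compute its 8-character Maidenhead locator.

NF32pl17

Add 180° to longitude and 90° to latitude: 267.26122, 52.49067.
Field: lon ⌊267.26122/20⌋ = 13 → N; lat ⌊52.49067/10⌋ = 5 → F.
Square: lon ⌊7.26122/2⌋ = 3; lat ⌊2.49067/1⌋ = 2.
Subsquare: lon ⌊1.26122/0.0833333⌋ = 15 → p; lat ⌊0.49067/0.0416667⌋ = 11 → l.
Extended square: lon ⌊0.01122/0.00833333⌋ = 1; lat ⌊0.03233/0.00416667⌋ = 7.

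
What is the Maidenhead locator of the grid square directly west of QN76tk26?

Longitude extended square 2; −1 → 1.
The latitude characters are unchanged.

QN76tk16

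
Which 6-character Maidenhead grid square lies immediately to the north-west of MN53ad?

Longitude subsquare a = 0; −1 → -1, wraps to 23 = x, carry into square.
Longitude square 5; −1 → 4.
Latitude subsquare d = 3; +1 → 4 = e.

MN43xe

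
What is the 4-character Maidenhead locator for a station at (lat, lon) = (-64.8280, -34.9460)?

HC25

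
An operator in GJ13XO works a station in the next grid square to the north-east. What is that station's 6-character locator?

GJ23ap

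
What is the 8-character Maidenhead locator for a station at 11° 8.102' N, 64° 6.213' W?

FK71wd72

Shift to the Maidenhead origin (180°W, 90°S): lon 115.89645, lat 101.13503.
Field: lon ⌊115.89645/20⌋ = 5 → F; lat ⌊101.13503/10⌋ = 10 → K.
Square: lon ⌊15.89645/2⌋ = 7; lat ⌊1.13503/1⌋ = 1.
Subsquare: lon ⌊1.89645/0.0833333⌋ = 22 → w; lat ⌊0.13503/0.0416667⌋ = 3 → d.
Extended square: lon ⌊0.06312/0.00833333⌋ = 7; lat ⌊0.01003/0.00416667⌋ = 2.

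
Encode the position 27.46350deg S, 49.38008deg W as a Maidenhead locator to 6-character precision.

GG52hm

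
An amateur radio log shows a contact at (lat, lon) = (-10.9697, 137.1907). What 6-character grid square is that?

PH89oa

Add 180° to longitude and 90° to latitude: 317.1907, 79.0303.
Field (20°×10°, letters A–R): lon ⌊317.1907/20⌋ = 15 → P; lat ⌊79.0303/10⌋ = 7 → H.
Square (2°×1°, digits 0–9): lon ⌊17.1907/2⌋ = 8; lat ⌊9.0303/1⌋ = 9.
Subsquare (5′×2.5′, letters a–x): lon ⌊1.1907/0.0833333⌋ = 14 → o; lat ⌊0.0303/0.0416667⌋ = 0 → a.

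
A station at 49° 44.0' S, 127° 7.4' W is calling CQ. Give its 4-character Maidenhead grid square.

CE60

Shift to the Maidenhead origin (180°W, 90°S): lon 52.88, lat 40.27.
Field: lon ⌊52.88/20⌋ = 2 → C; lat ⌊40.27/10⌋ = 4 → E.
Square: lon ⌊12.88/2⌋ = 6; lat ⌊0.27/1⌋ = 0.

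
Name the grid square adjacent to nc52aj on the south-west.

NC42xi

Longitude subsquare a = 0; −1 → -1, wraps to 23 = x, carry into square.
Longitude square 5; −1 → 4.
Latitude subsquare j = 9; −1 → 8 = i.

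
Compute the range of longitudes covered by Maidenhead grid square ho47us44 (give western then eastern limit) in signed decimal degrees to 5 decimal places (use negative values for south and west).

-30.30000, -30.29167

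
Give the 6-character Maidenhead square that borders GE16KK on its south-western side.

Longitude subsquare k = 10; −1 → 9 = j.
Latitude subsquare k = 10; −1 → 9 = j.

GE16jj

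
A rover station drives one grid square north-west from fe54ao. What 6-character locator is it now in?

Longitude subsquare a = 0; −1 → -1, wraps to 23 = x, carry into square.
Longitude square 5; −1 → 4.
Latitude subsquare o = 14; +1 → 15 = p.

FE44xp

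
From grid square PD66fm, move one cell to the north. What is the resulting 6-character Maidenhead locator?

PD66fn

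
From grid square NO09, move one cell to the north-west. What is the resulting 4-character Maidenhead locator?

Longitude square 0; −1 → -1, wraps to 9, carry into field.
Longitude field N = 13; −1 → 12 = M.
Latitude square 9; +1 → 10, wraps to 0, carry into field.
Latitude field O = 14; +1 → 15 = P.

MP90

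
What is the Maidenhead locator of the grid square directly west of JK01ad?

Longitude subsquare a = 0; −1 → -1, wraps to 23 = x, carry into square.
Longitude square 0; −1 → -1, wraps to 9, carry into field.
Longitude field J = 9; −1 → 8 = I.
The latitude characters are unchanged.

IK91xd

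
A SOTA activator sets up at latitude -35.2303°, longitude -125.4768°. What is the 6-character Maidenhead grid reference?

CF74gs

Add 180° to longitude and 90° to latitude: 54.5232, 54.7697.
Field (20°×10°, letters A–R): 54.5232/20 → 2 → C, 54.7697/10 → 5 → F; chars CF.
Square (2°×1°, digits 0–9): 14.5232/2 → 7, 4.7697/1 → 4; chars 74.
Subsquare (5′×2.5′, letters a–x): 0.5232/0.0833333 → 6 → g, 0.7697/0.0416667 → 18 → s; chars gs.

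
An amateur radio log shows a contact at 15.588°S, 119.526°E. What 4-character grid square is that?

Offset from 180°W / 90°S: lon 299.53°, lat 74.41°.
Field: lon ⌊299.53/20⌋ = 14 → O; lat ⌊74.41/10⌋ = 7 → H.
Square: lon ⌊19.53/2⌋ = 9; lat ⌊4.41/1⌋ = 4.

OH94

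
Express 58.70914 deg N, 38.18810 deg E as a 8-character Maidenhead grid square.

KO98cr20

Offset from 180°W / 90°S: lon 218.18810°, lat 148.70914°.
Field: lon ⌊218.18810/20⌋ = 10 → K; lat ⌊148.70914/10⌋ = 14 → O.
Square: lon ⌊18.18810/2⌋ = 9; lat ⌊8.70914/1⌋ = 8.
Subsquare: lon ⌊0.18810/0.0833333⌋ = 2 → c; lat ⌊0.70914/0.0416667⌋ = 17 → r.
Extended square: lon ⌊0.02143/0.00833333⌋ = 2; lat ⌊0.00081/0.00416667⌋ = 0.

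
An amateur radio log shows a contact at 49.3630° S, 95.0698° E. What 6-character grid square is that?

Add 180° to longitude and 90° to latitude: 275.0698, 40.6370.
Field: 275.0698/20 → 13 → N, 40.6370/10 → 4 → E; chars NE.
Square: 15.0698/2 → 7, 0.6370/1 → 0; chars 70.
Subsquare: 1.0698/0.0833333 → 12 → m, 0.6370/0.0416667 → 15 → p; chars mp.

NE70mp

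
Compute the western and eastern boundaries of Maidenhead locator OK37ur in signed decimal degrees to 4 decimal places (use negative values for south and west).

Field O=14, K=10: +14·20° lon, +10·10° lat → SW at lon 100°, lat 10°.
Square 3, 7: +3·2° lon, +7·1° lat → SW at lon 106°, lat 17°.
Subsquare u=20, r=17: +20·0.0833333° lon, +17·0.0416667° lat → SW at lon 107.667°, lat 17.7083°.
Cell spans 0.0833333° lon × 0.0416667° lat.
west 107.6667, east 107.7500.

107.6667, 107.7500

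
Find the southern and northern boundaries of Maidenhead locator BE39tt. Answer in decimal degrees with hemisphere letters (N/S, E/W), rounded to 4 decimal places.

40.2083° S, 40.1667° S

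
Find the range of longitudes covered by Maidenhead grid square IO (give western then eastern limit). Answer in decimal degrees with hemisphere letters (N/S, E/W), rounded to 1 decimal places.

Field I=8, O=14: +8·20° lon, +14·10° lat → SW at lon -20°, lat 50°.
Cell spans 20° lon × 10° lat.
west 20.0° W, east 0.0° E.

20.0° W, 0.0° E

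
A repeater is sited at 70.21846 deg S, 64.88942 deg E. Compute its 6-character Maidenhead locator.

Add 180° to longitude and 90° to latitude: 244.8894, 19.7815.
Field: 244.8894/20 → 12 → M, 19.7815/10 → 1 → B; chars MB.
Square: 4.8894/2 → 2, 9.7815/1 → 9; chars 29.
Subsquare: 0.8894/0.0833333 → 10 → k, 0.7815/0.0416667 → 18 → s; chars ks.

MB29ks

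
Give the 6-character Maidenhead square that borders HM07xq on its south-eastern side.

HM17ap

Longitude subsquare x = 23; +1 → 24, wraps to 0 = a, carry into square.
Longitude square 0; +1 → 1.
Latitude subsquare q = 16; −1 → 15 = p.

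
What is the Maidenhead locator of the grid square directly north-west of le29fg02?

Longitude extended square 0; −1 → -1, wraps to 9, carry into subsquare.
Longitude subsquare f = 5; −1 → 4 = e.
Latitude extended square 2; +1 → 3.

LE29eg93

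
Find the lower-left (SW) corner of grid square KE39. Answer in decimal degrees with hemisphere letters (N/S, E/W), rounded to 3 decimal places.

Field K=10, E=4: +10·20° lon, +4·10° lat → SW at lon 20°, lat -50°.
Square 3, 9: +3·2° lon, +9·1° lat → SW at lon 26°, lat -41°.
latitude 41.000° S, longitude 26.000° E.

41.000° S, 26.000° E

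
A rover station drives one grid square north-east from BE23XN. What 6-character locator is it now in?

Longitude subsquare x = 23; +1 → 24, wraps to 0 = a, carry into square.
Longitude square 2; +1 → 3.
Latitude subsquare n = 13; +1 → 14 = o.

BE33ao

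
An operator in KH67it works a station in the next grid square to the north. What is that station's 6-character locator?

KH67iu

Latitude subsquare t = 19; +1 → 20 = u.
The longitude characters are unchanged.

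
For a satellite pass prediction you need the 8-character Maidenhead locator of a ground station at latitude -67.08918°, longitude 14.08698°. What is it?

JC72bv08

Offset from 180°W / 90°S: lon 194.08698°, lat 22.91082°.
Field: lon ⌊194.08698/20⌋ = 9 → J; lat ⌊22.91082/10⌋ = 2 → C.
Square: lon ⌊14.08698/2⌋ = 7; lat ⌊2.91082/1⌋ = 2.
Subsquare: lon ⌊0.08698/0.0833333⌋ = 1 → b; lat ⌊0.91082/0.0416667⌋ = 21 → v.
Extended square: lon ⌊0.00365/0.00833333⌋ = 0; lat ⌊0.03582/0.00416667⌋ = 8.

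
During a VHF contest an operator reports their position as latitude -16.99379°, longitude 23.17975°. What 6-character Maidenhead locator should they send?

KH13oa

Offset from 180°W / 90°S: lon 203.1798°, lat 73.0062°.
Field (20°×10°, letters A–R): lon ⌊203.1798/20⌋ = 10 → K; lat ⌊73.0062/10⌋ = 7 → H.
Square (2°×1°, digits 0–9): lon ⌊3.1798/2⌋ = 1; lat ⌊3.0062/1⌋ = 3.
Subsquare (5′×2.5′, letters a–x): lon ⌊1.1798/0.0833333⌋ = 14 → o; lat ⌊0.0062/0.0416667⌋ = 0 → a.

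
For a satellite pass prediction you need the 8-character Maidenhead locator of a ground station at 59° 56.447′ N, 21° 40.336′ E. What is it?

Add 180° to longitude and 90° to latitude: 201.67227, 149.94078.
Field: 201.67227/20 → 10 → K, 149.94078/10 → 14 → O; chars KO.
Square: 1.67227/2 → 0, 9.94078/1 → 9; chars 09.
Subsquare: 1.67227/0.0833333 → 20 → u, 0.94078/0.0416667 → 22 → w; chars uw.
Extended square: 0.00560/0.00833333 → 0, 0.02412/0.00416667 → 5; chars 05.

KO09uw05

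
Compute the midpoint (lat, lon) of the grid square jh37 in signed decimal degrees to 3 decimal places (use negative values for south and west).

-12.500, 7.000

Field J=9, H=7: +9·20° lon, +7·10° lat → SW at lon 0°, lat -20°.
Square 3, 7: +3·2° lon, +7·1° lat → SW at lon 6°, lat -13°.
Cell spans 2° lon × 1° lat. Centre is SW corner plus half of each.
latitude -12.500, longitude 7.000.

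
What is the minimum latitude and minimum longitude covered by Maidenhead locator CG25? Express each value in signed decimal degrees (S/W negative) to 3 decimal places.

Field C=2, G=6: +2·20° lon, +6·10° lat → SW at lon -140°, lat -30°.
Square 2, 5: +2·2° lon, +5·1° lat → SW at lon -136°, lat -25°.
latitude -25.000, longitude -136.000.

-25.000, -136.000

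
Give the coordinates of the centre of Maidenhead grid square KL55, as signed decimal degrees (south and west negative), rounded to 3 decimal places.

25.500, 31.000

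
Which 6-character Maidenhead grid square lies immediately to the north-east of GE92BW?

GE92cx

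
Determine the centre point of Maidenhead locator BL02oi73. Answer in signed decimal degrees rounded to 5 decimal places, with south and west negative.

22.34792, -158.77083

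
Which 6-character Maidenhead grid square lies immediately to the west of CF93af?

Longitude subsquare a = 0; −1 → -1, wraps to 23 = x, carry into square.
Longitude square 9; −1 → 8.
The latitude characters are unchanged.

CF83xf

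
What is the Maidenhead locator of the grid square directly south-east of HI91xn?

II01am

Longitude subsquare x = 23; +1 → 24, wraps to 0 = a, carry into square.
Longitude square 9; +1 → 10, wraps to 0, carry into field.
Longitude field H = 7; +1 → 8 = I.
Latitude subsquare n = 13; −1 → 12 = m.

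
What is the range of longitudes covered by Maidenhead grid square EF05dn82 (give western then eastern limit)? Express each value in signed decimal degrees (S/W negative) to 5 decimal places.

Field E=4, F=5: +4·20° lon, +5·10° lat → SW at lon -100°, lat -40°.
Square 0, 5: +0·2° lon, +5·1° lat → SW at lon -100°, lat -35°.
Subsquare d=3, n=13: +3·0.0833333° lon, +13·0.0416667° lat → SW at lon -99.75°, lat -34.4583°.
Extended square 8, 2: +8·0.00833333° lon, +2·0.00416667° lat → SW at lon -99.6833°, lat -34.45°.
Cell spans 0.00833333° lon × 0.00416667° lat.
west -99.68333, east -99.67500.

-99.68333, -99.67500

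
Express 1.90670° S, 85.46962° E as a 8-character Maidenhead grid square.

Shift to the Maidenhead origin (180°W, 90°S): lon 265.46962, lat 88.09330.
Field: lon ⌊265.46962/20⌋ = 13 → N; lat ⌊88.09330/10⌋ = 8 → I.
Square: lon ⌊5.46962/2⌋ = 2; lat ⌊8.09330/1⌋ = 8.
Subsquare: lon ⌊1.46962/0.0833333⌋ = 17 → r; lat ⌊0.09330/0.0416667⌋ = 2 → c.
Extended square: lon ⌊0.05295/0.00833333⌋ = 6; lat ⌊0.00997/0.00416667⌋ = 2.

NI28rc62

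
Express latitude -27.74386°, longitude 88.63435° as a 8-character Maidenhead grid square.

NG42hg61

Shift to the Maidenhead origin (180°W, 90°S): lon 268.63435, lat 62.25614.
Field (20°×10°, letters A–R): 268.63435/20 → 13 → N, 62.25614/10 → 6 → G; chars NG.
Square (2°×1°, digits 0–9): 8.63435/2 → 4, 2.25614/1 → 2; chars 42.
Subsquare (5′×2.5′, letters a–x): 0.63435/0.0833333 → 7 → h, 0.25614/0.0416667 → 6 → g; chars hg.
Extended square (30″×15″, digits 0–9): 0.05102/0.00833333 → 6, 0.00614/0.00416667 → 1; chars 61.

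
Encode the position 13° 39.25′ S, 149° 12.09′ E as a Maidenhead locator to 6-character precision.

QH46oi

Add 180° to longitude and 90° to latitude: 329.2015, 76.3458.
Field: lon ⌊329.2015/20⌋ = 16 → Q; lat ⌊76.3458/10⌋ = 7 → H.
Square: lon ⌊9.2015/2⌋ = 4; lat ⌊6.3458/1⌋ = 6.
Subsquare: lon ⌊1.2015/0.0833333⌋ = 14 → o; lat ⌊0.3458/0.0416667⌋ = 8 → i.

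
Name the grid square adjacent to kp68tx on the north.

KP69ta

Latitude subsquare x = 23; +1 → 24, wraps to 0 = a, carry into square.
Latitude square 8; +1 → 9.
The longitude characters are unchanged.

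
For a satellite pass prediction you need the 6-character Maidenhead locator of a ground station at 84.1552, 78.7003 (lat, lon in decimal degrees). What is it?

MR94id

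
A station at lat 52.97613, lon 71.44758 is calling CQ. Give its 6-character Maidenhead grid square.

MO52rx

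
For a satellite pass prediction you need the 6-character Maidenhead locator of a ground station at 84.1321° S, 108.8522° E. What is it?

OA45ku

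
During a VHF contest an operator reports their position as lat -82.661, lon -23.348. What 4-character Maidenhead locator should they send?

HA87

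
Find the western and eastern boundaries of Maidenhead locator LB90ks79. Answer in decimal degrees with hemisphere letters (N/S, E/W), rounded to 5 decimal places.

58.89167° E, 58.90000° E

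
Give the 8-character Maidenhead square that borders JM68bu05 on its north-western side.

JM68au96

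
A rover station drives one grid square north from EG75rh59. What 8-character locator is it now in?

Latitude extended square 9; +1 → 10, wraps to 0, carry into subsquare.
Latitude subsquare h = 7; +1 → 8 = i.
The longitude characters are unchanged.

EG75ri50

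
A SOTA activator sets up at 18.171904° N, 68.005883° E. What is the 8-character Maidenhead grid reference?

MK48ae01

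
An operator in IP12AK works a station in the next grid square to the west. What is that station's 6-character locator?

IP02xk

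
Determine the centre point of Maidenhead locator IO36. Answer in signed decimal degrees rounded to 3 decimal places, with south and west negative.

56.500, -13.000

Field I=8, O=14: +8·20° lon, +14·10° lat → SW at lon -20°, lat 50°.
Square 3, 6: +3·2° lon, +6·1° lat → SW at lon -14°, lat 56°.
Cell spans 2° lon × 1° lat. Centre is SW corner plus half of each.
latitude 56.500, longitude -13.000.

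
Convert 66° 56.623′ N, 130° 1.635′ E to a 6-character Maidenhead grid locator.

PP56aw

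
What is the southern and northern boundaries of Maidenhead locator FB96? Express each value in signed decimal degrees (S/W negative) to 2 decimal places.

Field F=5, B=1: +5·20° lon, +1·10° lat → SW at lon -80°, lat -80°.
Square 9, 6: +9·2° lon, +6·1° lat → SW at lon -62°, lat -74°.
Cell spans 2° lon × 1° lat.
south -74.00, north -73.00.

-74.00, -73.00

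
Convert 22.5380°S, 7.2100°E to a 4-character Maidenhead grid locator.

JG37

Shift to the Maidenhead origin (180°W, 90°S): lon 187.21, lat 67.46.
Field: lon ⌊187.21/20⌋ = 9 → J; lat ⌊67.46/10⌋ = 6 → G.
Square: lon ⌊7.21/2⌋ = 3; lat ⌊7.46/1⌋ = 7.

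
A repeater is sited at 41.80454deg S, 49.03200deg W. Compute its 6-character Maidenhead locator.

Offset from 180°W / 90°S: lon 130.9680°, lat 48.1955°.
Field (20°×10°, letters A–R): lon ⌊130.9680/20⌋ = 6 → G; lat ⌊48.1955/10⌋ = 4 → E.
Square (2°×1°, digits 0–9): lon ⌊10.9680/2⌋ = 5; lat ⌊8.1955/1⌋ = 8.
Subsquare (5′×2.5′, letters a–x): lon ⌊0.9680/0.0833333⌋ = 11 → l; lat ⌊0.1955/0.0416667⌋ = 4 → e.

GE58le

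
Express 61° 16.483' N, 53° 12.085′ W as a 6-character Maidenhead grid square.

GP31jg

Offset from 180°W / 90°S: lon 126.7986°, lat 151.2747°.
Field: 126.7986/20 → 6 → G, 151.2747/10 → 15 → P; chars GP.
Square: 6.7986/2 → 3, 1.2747/1 → 1; chars 31.
Subsquare: 0.7986/0.0833333 → 9 → j, 0.2747/0.0416667 → 6 → g; chars jg.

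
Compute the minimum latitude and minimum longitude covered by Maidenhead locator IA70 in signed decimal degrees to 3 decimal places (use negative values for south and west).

-90.000, -6.000

Field I=8, A=0: +8·20° lon, +0·10° lat → SW at lon -20°, lat -90°.
Square 7, 0: +7·2° lon, +0·1° lat → SW at lon -6°, lat -90°.
latitude -90.000, longitude -6.000.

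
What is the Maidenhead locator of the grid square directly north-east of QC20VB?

QC20wc

Longitude subsquare v = 21; +1 → 22 = w.
Latitude subsquare b = 1; +1 → 2 = c.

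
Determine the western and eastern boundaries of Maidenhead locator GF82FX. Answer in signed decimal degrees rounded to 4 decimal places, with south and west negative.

Field G=6, F=5: +6·20° lon, +5·10° lat → SW at lon -60°, lat -40°.
Square 8, 2: +8·2° lon, +2·1° lat → SW at lon -44°, lat -38°.
Subsquare f=5, x=23: +5·0.0833333° lon, +23·0.0416667° lat → SW at lon -43.5833°, lat -37.0417°.
Cell spans 0.0833333° lon × 0.0416667° lat.
west -43.5833, east -43.5000.

-43.5833, -43.5000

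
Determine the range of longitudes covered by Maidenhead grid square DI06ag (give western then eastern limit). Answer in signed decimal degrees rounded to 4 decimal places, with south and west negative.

-120.0000, -119.9167

Field D=3, I=8: +3·20° lon, +8·10° lat → SW at lon -120°, lat -10°.
Square 0, 6: +0·2° lon, +6·1° lat → SW at lon -120°, lat -4°.
Subsquare a=0, g=6: +0·0.0833333° lon, +6·0.0416667° lat → SW at lon -120°, lat -3.75°.
Cell spans 0.0833333° lon × 0.0416667° lat.
west -120.0000, east -119.9167.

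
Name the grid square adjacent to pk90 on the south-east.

Longitude square 9; +1 → 10, wraps to 0, carry into field.
Longitude field P = 15; +1 → 16 = Q.
Latitude square 0; −1 → -1, wraps to 9, carry into field.
Latitude field K = 10; −1 → 9 = J.

QJ09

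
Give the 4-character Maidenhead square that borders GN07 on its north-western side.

FN98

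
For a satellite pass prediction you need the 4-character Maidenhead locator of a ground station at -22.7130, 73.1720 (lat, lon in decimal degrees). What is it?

MG67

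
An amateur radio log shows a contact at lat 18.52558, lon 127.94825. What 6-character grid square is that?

Offset from 180°W / 90°S: lon 307.9483°, lat 108.5256°.
Field (20°×10°, letters A–R): 307.9483/20 → 15 → P, 108.5256/10 → 10 → K; chars PK.
Square (2°×1°, digits 0–9): 7.9483/2 → 3, 8.5256/1 → 8; chars 38.
Subsquare (5′×2.5′, letters a–x): 1.9483/0.0833333 → 23 → x, 0.5256/0.0416667 → 12 → m; chars xm.

PK38xm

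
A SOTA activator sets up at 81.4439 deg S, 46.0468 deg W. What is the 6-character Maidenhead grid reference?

GA68xn

Shift to the Maidenhead origin (180°W, 90°S): lon 133.9532, lat 8.5561.
Field: lon ⌊133.9532/20⌋ = 6 → G; lat ⌊8.5561/10⌋ = 0 → A.
Square: lon ⌊13.9532/2⌋ = 6; lat ⌊8.5561/1⌋ = 8.
Subsquare: lon ⌊1.9532/0.0833333⌋ = 23 → x; lat ⌊0.5561/0.0416667⌋ = 13 → n.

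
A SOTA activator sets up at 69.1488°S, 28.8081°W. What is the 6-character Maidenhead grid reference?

Shift to the Maidenhead origin (180°W, 90°S): lon 151.1919, lat 20.8512.
Field: 151.1919/20 → 7 → H, 20.8512/10 → 2 → C; chars HC.
Square: 11.1919/2 → 5, 0.8512/1 → 0; chars 50.
Subsquare: 1.1919/0.0833333 → 14 → o, 0.8512/0.0416667 → 20 → u; chars ou.

HC50ou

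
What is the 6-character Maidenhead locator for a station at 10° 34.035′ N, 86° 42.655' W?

Shift to the Maidenhead origin (180°W, 90°S): lon 93.2891, lat 100.5673.
Field: 93.2891/20 → 4 → E, 100.5673/10 → 10 → K; chars EK.
Square: 13.2891/2 → 6, 0.5673/1 → 0; chars 60.
Subsquare: 1.2891/0.0833333 → 15 → p, 0.5673/0.0416667 → 13 → n; chars pn.

EK60pn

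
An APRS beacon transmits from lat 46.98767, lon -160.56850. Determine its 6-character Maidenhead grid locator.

AN96rx

Shift to the Maidenhead origin (180°W, 90°S): lon 19.4315, lat 136.9877.
Field: lon ⌊19.4315/20⌋ = 0 → A; lat ⌊136.9877/10⌋ = 13 → N.
Square: lon ⌊19.4315/2⌋ = 9; lat ⌊6.9877/1⌋ = 6.
Subsquare: lon ⌊1.4315/0.0833333⌋ = 17 → r; lat ⌊0.9877/0.0416667⌋ = 23 → x.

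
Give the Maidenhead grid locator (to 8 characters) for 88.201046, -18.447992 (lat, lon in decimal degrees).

IR08se68

Shift to the Maidenhead origin (180°W, 90°S): lon 161.55201, lat 178.20105.
Field (20°×10°, letters A–R): 161.55201/20 → 8 → I, 178.20105/10 → 17 → R; chars IR.
Square (2°×1°, digits 0–9): 1.55201/2 → 0, 8.20105/1 → 8; chars 08.
Subsquare (5′×2.5′, letters a–x): 1.55201/0.0833333 → 18 → s, 0.20105/0.0416667 → 4 → e; chars se.
Extended square (30″×15″, digits 0–9): 0.05201/0.00833333 → 6, 0.03438/0.00416667 → 8; chars 68.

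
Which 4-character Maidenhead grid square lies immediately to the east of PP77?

PP87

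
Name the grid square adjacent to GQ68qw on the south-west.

GQ68pv

Longitude subsquare q = 16; −1 → 15 = p.
Latitude subsquare w = 22; −1 → 21 = v.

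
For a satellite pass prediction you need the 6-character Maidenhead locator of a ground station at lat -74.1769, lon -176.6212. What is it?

AB15qt

Offset from 180°W / 90°S: lon 3.3788°, lat 15.8231°.
Field: lon ⌊3.3788/20⌋ = 0 → A; lat ⌊15.8231/10⌋ = 1 → B.
Square: lon ⌊3.3788/2⌋ = 1; lat ⌊5.8231/1⌋ = 5.
Subsquare: lon ⌊1.3788/0.0833333⌋ = 16 → q; lat ⌊0.8231/0.0416667⌋ = 19 → t.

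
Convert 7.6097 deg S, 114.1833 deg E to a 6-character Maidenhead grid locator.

OI72cj

Shift to the Maidenhead origin (180°W, 90°S): lon 294.1833, lat 82.3903.
Field: lon ⌊294.1833/20⌋ = 14 → O; lat ⌊82.3903/10⌋ = 8 → I.
Square: lon ⌊14.1833/2⌋ = 7; lat ⌊2.3903/1⌋ = 2.
Subsquare: lon ⌊0.1833/0.0833333⌋ = 2 → c; lat ⌊0.3903/0.0416667⌋ = 9 → j.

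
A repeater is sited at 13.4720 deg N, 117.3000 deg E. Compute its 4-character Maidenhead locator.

OK83

Shift to the Maidenhead origin (180°W, 90°S): lon 297.30, lat 103.47.
Field: 297.30/20 → 14 → O, 103.47/10 → 10 → K; chars OK.
Square: 17.30/2 → 8, 3.47/1 → 3; chars 83.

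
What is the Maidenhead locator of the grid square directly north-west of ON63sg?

Longitude subsquare s = 18; −1 → 17 = r.
Latitude subsquare g = 6; +1 → 7 = h.

ON63rh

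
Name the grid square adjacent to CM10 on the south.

CL19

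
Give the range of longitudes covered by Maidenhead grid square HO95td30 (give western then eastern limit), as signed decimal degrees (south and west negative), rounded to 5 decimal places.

Field H=7, O=14: +7·20° lon, +14·10° lat → SW at lon -40°, lat 50°.
Square 9, 5: +9·2° lon, +5·1° lat → SW at lon -22°, lat 55°.
Subsquare t=19, d=3: +19·0.0833333° lon, +3·0.0416667° lat → SW at lon -20.4167°, lat 55.125°.
Extended square 3, 0: +3·0.00833333° lon, +0·0.00416667° lat → SW at lon -20.3917°, lat 55.125°.
Cell spans 0.00833333° lon × 0.00416667° lat.
west -20.39167, east -20.38333.

-20.39167, -20.38333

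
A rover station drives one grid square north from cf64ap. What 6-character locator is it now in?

CF64aq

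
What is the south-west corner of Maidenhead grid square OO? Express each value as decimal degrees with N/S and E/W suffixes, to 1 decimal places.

Field O=14, O=14: +14·20° lon, +14·10° lat → SW at lon 100°, lat 50°.
latitude 50.0° N, longitude 100.0° E.

50.0° N, 100.0° E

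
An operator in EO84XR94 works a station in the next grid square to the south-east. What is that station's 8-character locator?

Longitude extended square 9; +1 → 10, wraps to 0, carry into subsquare.
Longitude subsquare x = 23; +1 → 24, wraps to 0 = a, carry into square.
Longitude square 8; +1 → 9.
Latitude extended square 4; −1 → 3.

EO94ar03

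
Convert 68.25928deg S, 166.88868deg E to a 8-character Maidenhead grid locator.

RC31kr67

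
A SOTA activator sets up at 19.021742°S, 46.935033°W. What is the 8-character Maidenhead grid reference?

Shift to the Maidenhead origin (180°W, 90°S): lon 133.06497, lat 70.97826.
Field: lon ⌊133.06497/20⌋ = 6 → G; lat ⌊70.97826/10⌋ = 7 → H.
Square: lon ⌊13.06497/2⌋ = 6; lat ⌊0.97826/1⌋ = 0.
Subsquare: lon ⌊1.06497/0.0833333⌋ = 12 → m; lat ⌊0.97826/0.0416667⌋ = 23 → x.
Extended square: lon ⌊0.06497/0.00833333⌋ = 7; lat ⌊0.01992/0.00416667⌋ = 4.

GH60mx74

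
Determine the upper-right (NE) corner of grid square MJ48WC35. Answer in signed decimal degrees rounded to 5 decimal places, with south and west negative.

8.10833, 69.86667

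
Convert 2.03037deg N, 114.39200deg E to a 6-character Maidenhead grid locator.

Add 180° to longitude and 90° to latitude: 294.3920, 92.0304.
Field (20°×10°, letters A–R): 294.3920/20 → 14 → O, 92.0304/10 → 9 → J; chars OJ.
Square (2°×1°, digits 0–9): 14.3920/2 → 7, 2.0304/1 → 2; chars 72.
Subsquare (5′×2.5′, letters a–x): 0.3920/0.0833333 → 4 → e, 0.0304/0.0416667 → 0 → a; chars ea.

OJ72ea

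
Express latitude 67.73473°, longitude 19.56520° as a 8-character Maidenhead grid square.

JP97sr76

Add 180° to longitude and 90° to latitude: 199.56520, 157.73473.
Field: lon ⌊199.56520/20⌋ = 9 → J; lat ⌊157.73473/10⌋ = 15 → P.
Square: lon ⌊19.56520/2⌋ = 9; lat ⌊7.73473/1⌋ = 7.
Subsquare: lon ⌊1.56520/0.0833333⌋ = 18 → s; lat ⌊0.73473/0.0416667⌋ = 17 → r.
Extended square: lon ⌊0.06520/0.00833333⌋ = 7; lat ⌊0.02640/0.00416667⌋ = 6.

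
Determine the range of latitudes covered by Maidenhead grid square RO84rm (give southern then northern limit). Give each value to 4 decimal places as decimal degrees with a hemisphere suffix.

54.5000° N, 54.5417° N

Field R=17, O=14: +17·20° lon, +14·10° lat → SW at lon 160°, lat 50°.
Square 8, 4: +8·2° lon, +4·1° lat → SW at lon 176°, lat 54°.
Subsquare r=17, m=12: +17·0.0833333° lon, +12·0.0416667° lat → SW at lon 177.417°, lat 54.5°.
Cell spans 0.0833333° lon × 0.0416667° lat.
south 54.5000° N, north 54.5417° N.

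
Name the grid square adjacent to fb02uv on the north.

FB02uw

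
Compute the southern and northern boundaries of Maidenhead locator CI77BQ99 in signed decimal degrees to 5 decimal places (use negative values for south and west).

Field C=2, I=8: +2·20° lon, +8·10° lat → SW at lon -140°, lat -10°.
Square 7, 7: +7·2° lon, +7·1° lat → SW at lon -126°, lat -3°.
Subsquare b=1, q=16: +1·0.0833333° lon, +16·0.0416667° lat → SW at lon -125.917°, lat -2.33333°.
Extended square 9, 9: +9·0.00833333° lon, +9·0.00416667° lat → SW at lon -125.842°, lat -2.29583°.
Cell spans 0.00833333° lon × 0.00416667° lat.
south -2.29583, north -2.29167.

-2.29583, -2.29167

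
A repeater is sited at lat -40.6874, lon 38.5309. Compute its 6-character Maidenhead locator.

KE99gh

Add 180° to longitude and 90° to latitude: 218.5309, 49.3126.
Field: lon ⌊218.5309/20⌋ = 10 → K; lat ⌊49.3126/10⌋ = 4 → E.
Square: lon ⌊18.5309/2⌋ = 9; lat ⌊9.3126/1⌋ = 9.
Subsquare: lon ⌊0.5309/0.0833333⌋ = 6 → g; lat ⌊0.3126/0.0416667⌋ = 7 → h.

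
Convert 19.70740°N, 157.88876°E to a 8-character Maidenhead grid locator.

QK89wq69

Shift to the Maidenhead origin (180°W, 90°S): lon 337.88876, lat 109.70740.
Field (20°×10°, letters A–R): 337.88876/20 → 16 → Q, 109.70740/10 → 10 → K; chars QK.
Square (2°×1°, digits 0–9): 17.88876/2 → 8, 9.70740/1 → 9; chars 89.
Subsquare (5′×2.5′, letters a–x): 1.88876/0.0833333 → 22 → w, 0.70740/0.0416667 → 16 → q; chars wq.
Extended square (30″×15″, digits 0–9): 0.05543/0.00833333 → 6, 0.04073/0.00416667 → 9; chars 69.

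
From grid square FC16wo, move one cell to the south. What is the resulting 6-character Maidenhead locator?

FC16wn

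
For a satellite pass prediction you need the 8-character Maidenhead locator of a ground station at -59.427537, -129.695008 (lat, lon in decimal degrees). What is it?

CD50dn67

Add 180° to longitude and 90° to latitude: 50.30499, 30.57246.
Field (20°×10°, letters A–R): 50.30499/20 → 2 → C, 30.57246/10 → 3 → D; chars CD.
Square (2°×1°, digits 0–9): 10.30499/2 → 5, 0.57246/1 → 0; chars 50.
Subsquare (5′×2.5′, letters a–x): 0.30499/0.0833333 → 3 → d, 0.57246/0.0416667 → 13 → n; chars dn.
Extended square (30″×15″, digits 0–9): 0.05499/0.00833333 → 6, 0.03080/0.00416667 → 7; chars 67.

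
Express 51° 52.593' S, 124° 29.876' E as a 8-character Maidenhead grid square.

Add 180° to longitude and 90° to latitude: 304.49793, 38.12345.
Field: 304.49793/20 → 15 → P, 38.12345/10 → 3 → D; chars PD.
Square: 4.49793/2 → 2, 8.12345/1 → 8; chars 28.
Subsquare: 0.49793/0.0833333 → 5 → f, 0.12345/0.0416667 → 2 → c; chars fc.
Extended square: 0.08127/0.00833333 → 9, 0.04012/0.00416667 → 9; chars 99.

PD28fc99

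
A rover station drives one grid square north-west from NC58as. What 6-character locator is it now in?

NC48xt

Longitude subsquare a = 0; −1 → -1, wraps to 23 = x, carry into square.
Longitude square 5; −1 → 4.
Latitude subsquare s = 18; +1 → 19 = t.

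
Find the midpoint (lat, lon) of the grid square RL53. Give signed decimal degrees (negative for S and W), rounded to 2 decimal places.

23.50, 171.00

Field R=17, L=11: +17·20° lon, +11·10° lat → SW at lon 160°, lat 20°.
Square 5, 3: +5·2° lon, +3·1° lat → SW at lon 170°, lat 23°.
Cell spans 2° lon × 1° lat. Centre is SW corner plus half of each.
latitude 23.50, longitude 171.00.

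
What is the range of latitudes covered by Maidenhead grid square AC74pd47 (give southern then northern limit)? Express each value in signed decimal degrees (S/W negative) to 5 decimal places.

Field A=0, C=2: +0·20° lon, +2·10° lat → SW at lon -180°, lat -70°.
Square 7, 4: +7·2° lon, +4·1° lat → SW at lon -166°, lat -66°.
Subsquare p=15, d=3: +15·0.0833333° lon, +3·0.0416667° lat → SW at lon -164.75°, lat -65.875°.
Extended square 4, 7: +4·0.00833333° lon, +7·0.00416667° lat → SW at lon -164.717°, lat -65.8458°.
Cell spans 0.00833333° lon × 0.00416667° lat.
south -65.84583, north -65.84167.

-65.84583, -65.84167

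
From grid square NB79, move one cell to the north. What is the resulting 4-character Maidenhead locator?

NC70

Latitude square 9; +1 → 10, wraps to 0, carry into field.
Latitude field B = 1; +1 → 2 = C.
The longitude characters are unchanged.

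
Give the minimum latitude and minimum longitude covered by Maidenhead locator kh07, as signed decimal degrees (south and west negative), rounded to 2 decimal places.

-13.00, 20.00

Field K=10, H=7: +10·20° lon, +7·10° lat → SW at lon 20°, lat -20°.
Square 0, 7: +0·2° lon, +7·1° lat → SW at lon 20°, lat -13°.
latitude -13.00, longitude 20.00.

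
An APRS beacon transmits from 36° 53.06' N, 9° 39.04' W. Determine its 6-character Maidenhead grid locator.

IM56ev

Shift to the Maidenhead origin (180°W, 90°S): lon 170.3493, lat 126.8843.
Field: lon ⌊170.3493/20⌋ = 8 → I; lat ⌊126.8843/10⌋ = 12 → M.
Square: lon ⌊10.3493/2⌋ = 5; lat ⌊6.8843/1⌋ = 6.
Subsquare: lon ⌊0.3493/0.0833333⌋ = 4 → e; lat ⌊0.8843/0.0416667⌋ = 21 → v.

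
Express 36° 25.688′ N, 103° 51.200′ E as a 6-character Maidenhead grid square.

OM16wk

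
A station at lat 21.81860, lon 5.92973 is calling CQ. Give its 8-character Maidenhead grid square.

Add 180° to longitude and 90° to latitude: 185.92973, 111.81860.
Field (20°×10°, letters A–R): 185.92973/20 → 9 → J, 111.81860/10 → 11 → L; chars JL.
Square (2°×1°, digits 0–9): 5.92973/2 → 2, 1.81860/1 → 1; chars 21.
Subsquare (5′×2.5′, letters a–x): 1.92973/0.0833333 → 23 → x, 0.81860/0.0416667 → 19 → t; chars xt.
Extended square (30″×15″, digits 0–9): 0.01306/0.00833333 → 1, 0.02693/0.00416667 → 6; chars 16.

JL21xt16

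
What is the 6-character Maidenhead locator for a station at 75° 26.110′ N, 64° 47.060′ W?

Offset from 180°W / 90°S: lon 115.2157°, lat 165.4352°.
Field: lon ⌊115.2157/20⌋ = 5 → F; lat ⌊165.4352/10⌋ = 16 → Q.
Square: lon ⌊15.2157/2⌋ = 7; lat ⌊5.4352/1⌋ = 5.
Subsquare: lon ⌊1.2157/0.0833333⌋ = 14 → o; lat ⌊0.4352/0.0416667⌋ = 10 → k.

FQ75ok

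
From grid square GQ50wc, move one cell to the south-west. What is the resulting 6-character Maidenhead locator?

Longitude subsquare w = 22; −1 → 21 = v.
Latitude subsquare c = 2; −1 → 1 = b.

GQ50vb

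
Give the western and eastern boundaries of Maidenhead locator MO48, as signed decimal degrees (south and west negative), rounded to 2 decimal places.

68.00, 70.00

Field M=12, O=14: +12·20° lon, +14·10° lat → SW at lon 60°, lat 50°.
Square 4, 8: +4·2° lon, +8·1° lat → SW at lon 68°, lat 58°.
Cell spans 2° lon × 1° lat.
west 68.00, east 70.00.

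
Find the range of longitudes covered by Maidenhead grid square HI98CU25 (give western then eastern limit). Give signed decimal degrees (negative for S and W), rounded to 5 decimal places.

-21.81667, -21.80833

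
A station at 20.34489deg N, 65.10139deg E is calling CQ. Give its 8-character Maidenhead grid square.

ML20ni22

Add 180° to longitude and 90° to latitude: 245.10139, 110.34489.
Field: 245.10139/20 → 12 → M, 110.34489/10 → 11 → L; chars ML.
Square: 5.10139/2 → 2, 0.34489/1 → 0; chars 20.
Subsquare: 1.10139/0.0833333 → 13 → n, 0.34489/0.0416667 → 8 → i; chars ni.
Extended square: 0.01806/0.00833333 → 2, 0.01156/0.00416667 → 2; chars 22.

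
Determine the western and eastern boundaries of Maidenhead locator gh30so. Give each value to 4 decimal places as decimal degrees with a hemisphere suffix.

Field G=6, H=7: +6·20° lon, +7·10° lat → SW at lon -60°, lat -20°.
Square 3, 0: +3·2° lon, +0·1° lat → SW at lon -54°, lat -20°.
Subsquare s=18, o=14: +18·0.0833333° lon, +14·0.0416667° lat → SW at lon -52.5°, lat -19.4167°.
Cell spans 0.0833333° lon × 0.0416667° lat.
west 52.5000° W, east 52.4167° W.

52.5000° W, 52.4167° W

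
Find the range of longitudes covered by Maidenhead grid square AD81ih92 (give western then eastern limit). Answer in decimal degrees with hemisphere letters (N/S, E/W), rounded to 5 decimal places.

163.25833° W, 163.25000° W

Field A=0, D=3: +0·20° lon, +3·10° lat → SW at lon -180°, lat -60°.
Square 8, 1: +8·2° lon, +1·1° lat → SW at lon -164°, lat -59°.
Subsquare i=8, h=7: +8·0.0833333° lon, +7·0.0416667° lat → SW at lon -163.333°, lat -58.7083°.
Extended square 9, 2: +9·0.00833333° lon, +2·0.00416667° lat → SW at lon -163.258°, lat -58.7°.
Cell spans 0.00833333° lon × 0.00416667° lat.
west 163.25833° W, east 163.25000° W.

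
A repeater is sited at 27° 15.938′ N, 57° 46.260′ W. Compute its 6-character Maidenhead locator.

Offset from 180°W / 90°S: lon 122.2290°, lat 117.2656°.
Field: lon ⌊122.2290/20⌋ = 6 → G; lat ⌊117.2656/10⌋ = 11 → L.
Square: lon ⌊2.2290/2⌋ = 1; lat ⌊7.2656/1⌋ = 7.
Subsquare: lon ⌊0.2290/0.0833333⌋ = 2 → c; lat ⌊0.2656/0.0416667⌋ = 6 → g.

GL17cg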